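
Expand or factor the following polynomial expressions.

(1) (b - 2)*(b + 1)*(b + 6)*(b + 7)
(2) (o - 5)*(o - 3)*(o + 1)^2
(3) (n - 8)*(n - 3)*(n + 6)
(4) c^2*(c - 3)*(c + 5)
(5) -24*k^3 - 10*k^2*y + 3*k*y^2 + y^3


(1) = b^4 + 12*b^3 + 27*b^2 - 68*b - 84
(2) = o^4 - 6*o^3 + 22*o + 15
(3) = n^3 - 5*n^2 - 42*n + 144
(4) = c^4 + 2*c^3 - 15*c^2
(5) = (-3*k + y)*(2*k + y)*(4*k + y)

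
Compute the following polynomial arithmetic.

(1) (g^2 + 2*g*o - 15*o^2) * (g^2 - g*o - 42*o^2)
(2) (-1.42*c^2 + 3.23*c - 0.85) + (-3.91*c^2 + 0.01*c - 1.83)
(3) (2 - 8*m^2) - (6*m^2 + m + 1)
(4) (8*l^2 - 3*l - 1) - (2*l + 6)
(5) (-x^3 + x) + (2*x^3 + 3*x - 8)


(1) = g^4 + g^3*o - 59*g^2*o^2 - 69*g*o^3 + 630*o^4
(2) = -5.33*c^2 + 3.24*c - 2.68
(3) = -14*m^2 - m + 1
(4) = 8*l^2 - 5*l - 7
(5) = x^3 + 4*x - 8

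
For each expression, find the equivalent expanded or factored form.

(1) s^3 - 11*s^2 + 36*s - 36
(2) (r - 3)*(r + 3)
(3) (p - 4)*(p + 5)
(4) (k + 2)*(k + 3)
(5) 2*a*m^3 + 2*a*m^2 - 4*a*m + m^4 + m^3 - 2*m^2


(1) = (s - 6)*(s - 3)*(s - 2)
(2) = r^2 - 9
(3) = p^2 + p - 20
(4) = k^2 + 5*k + 6
(5) = m*(2*a + m)*(m - 1)*(m + 2)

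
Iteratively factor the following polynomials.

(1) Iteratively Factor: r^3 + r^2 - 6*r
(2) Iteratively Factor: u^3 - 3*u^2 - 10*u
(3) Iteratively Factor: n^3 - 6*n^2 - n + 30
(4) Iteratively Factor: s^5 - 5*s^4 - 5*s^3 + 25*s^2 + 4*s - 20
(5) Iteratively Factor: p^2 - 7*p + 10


(1) = (r - 2)*(r^2 + 3*r) = (r - 2)*(r + 3)*(r)
(2) = (u - 5)*(u^2 + 2*u) = (u - 5)*(u + 2)*(u)
(3) = (n - 3)*(n^2 - 3*n - 10) = (n - 3)*(n + 2)*(n - 5)
(4) = (s + 1)*(s^4 - 6*s^3 + s^2 + 24*s - 20) = (s - 1)*(s + 1)*(s^3 - 5*s^2 - 4*s + 20) = (s - 5)*(s - 1)*(s + 1)*(s^2 - 4) = (s - 5)*(s - 1)*(s + 1)*(s + 2)*(s - 2)
(5) = (p - 2)*(p - 5)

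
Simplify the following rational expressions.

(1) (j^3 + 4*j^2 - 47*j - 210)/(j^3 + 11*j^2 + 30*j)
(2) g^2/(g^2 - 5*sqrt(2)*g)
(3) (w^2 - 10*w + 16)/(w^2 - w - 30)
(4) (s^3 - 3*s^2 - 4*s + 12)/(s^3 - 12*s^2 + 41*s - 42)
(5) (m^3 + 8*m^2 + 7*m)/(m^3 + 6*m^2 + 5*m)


(1) = (j - 7)/j
(2) = g/(g - 5*sqrt(2))
(3) = (w^2 - 10*w + 16)/(w^2 - w - 30)
(4) = (s + 2)/(s - 7)
(5) = (m + 7)/(m + 5)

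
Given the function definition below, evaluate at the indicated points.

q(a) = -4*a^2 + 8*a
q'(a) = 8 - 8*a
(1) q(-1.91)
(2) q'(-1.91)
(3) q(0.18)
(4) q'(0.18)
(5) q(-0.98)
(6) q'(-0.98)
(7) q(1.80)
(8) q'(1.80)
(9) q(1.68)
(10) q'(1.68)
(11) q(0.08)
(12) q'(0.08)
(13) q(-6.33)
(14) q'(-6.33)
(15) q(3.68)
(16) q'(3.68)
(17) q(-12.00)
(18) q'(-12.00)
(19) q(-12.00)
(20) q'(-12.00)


(1) = -29.87
(2) = 23.28
(3) = 1.31
(4) = 6.56
(5) = -11.68
(6) = 15.84
(7) = 1.44
(8) = -6.40
(9) = 2.15
(10) = -5.44
(11) = 0.61
(12) = 7.36
(13) = -210.92
(14) = 58.64
(15) = -24.73
(16) = -21.44
(17) = -672.00
(18) = 104.00
(19) = -672.00
(20) = 104.00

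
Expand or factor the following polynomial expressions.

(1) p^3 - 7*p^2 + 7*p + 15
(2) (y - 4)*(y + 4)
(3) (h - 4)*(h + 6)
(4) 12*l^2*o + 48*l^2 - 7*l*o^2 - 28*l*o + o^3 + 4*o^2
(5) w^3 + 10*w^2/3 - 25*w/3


(1) = (p - 5)*(p - 3)*(p + 1)
(2) = y^2 - 16
(3) = h^2 + 2*h - 24
(4) = (-4*l + o)*(-3*l + o)*(o + 4)
(5) = w*(w - 5/3)*(w + 5)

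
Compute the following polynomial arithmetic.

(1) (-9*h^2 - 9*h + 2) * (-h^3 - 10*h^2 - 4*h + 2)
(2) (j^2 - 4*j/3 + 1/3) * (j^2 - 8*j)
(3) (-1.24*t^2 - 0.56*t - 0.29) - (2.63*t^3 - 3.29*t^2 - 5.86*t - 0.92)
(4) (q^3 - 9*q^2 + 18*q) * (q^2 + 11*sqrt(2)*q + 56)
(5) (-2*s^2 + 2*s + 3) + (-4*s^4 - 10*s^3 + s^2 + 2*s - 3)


(1) = 9*h^5 + 99*h^4 + 124*h^3 - 2*h^2 - 26*h + 4
(2) = j^4 - 28*j^3/3 + 11*j^2 - 8*j/3
(3) = -2.63*t^3 + 2.05*t^2 + 5.3*t + 0.63
(4) = q^5 - 9*q^4 + 11*sqrt(2)*q^4 - 99*sqrt(2)*q^3 + 74*q^3 - 504*q^2 + 198*sqrt(2)*q^2 + 1008*q
(5) = -4*s^4 - 10*s^3 - s^2 + 4*s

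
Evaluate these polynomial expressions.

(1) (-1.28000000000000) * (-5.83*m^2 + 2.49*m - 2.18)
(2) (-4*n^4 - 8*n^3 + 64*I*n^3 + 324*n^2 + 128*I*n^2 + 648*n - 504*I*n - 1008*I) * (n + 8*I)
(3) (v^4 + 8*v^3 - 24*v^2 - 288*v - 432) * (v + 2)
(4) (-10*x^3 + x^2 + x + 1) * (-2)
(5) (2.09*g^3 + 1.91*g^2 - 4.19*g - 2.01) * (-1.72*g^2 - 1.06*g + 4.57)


(1) = 7.4624*m^2 - 3.1872*m + 2.7904
(2) = -4*n^5 - 8*n^4 + 32*I*n^4 - 188*n^3 + 64*I*n^3 - 376*n^2 + 2088*I*n^2 + 4032*n + 4176*I*n + 8064
(3) = v^5 + 10*v^4 - 8*v^3 - 336*v^2 - 1008*v - 864
(4) = 20*x^3 - 2*x^2 - 2*x - 2
(5) = -3.5948*g^5 - 5.5006*g^4 + 14.7335*g^3 + 16.6273*g^2 - 17.0177*g - 9.1857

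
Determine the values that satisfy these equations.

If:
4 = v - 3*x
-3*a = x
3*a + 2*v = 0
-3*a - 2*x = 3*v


Then:
No Solution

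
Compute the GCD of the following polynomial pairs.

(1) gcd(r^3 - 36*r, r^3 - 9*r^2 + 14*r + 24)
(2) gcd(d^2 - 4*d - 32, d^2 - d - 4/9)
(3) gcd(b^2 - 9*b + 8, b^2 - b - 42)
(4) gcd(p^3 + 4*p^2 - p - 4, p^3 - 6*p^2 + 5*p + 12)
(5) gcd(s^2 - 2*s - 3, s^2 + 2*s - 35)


(1) = gcd(r*(r - 6)*(r + 6), (r - 6)*(r - 4)*(r + 1)) = r - 6
(2) = gcd((d - 8)*(d + 4), (d - 4/3)*(d + 1/3)) = 1
(3) = gcd((b - 8)*(b - 1), (b - 7)*(b + 6)) = 1
(4) = p + 1
(5) = 1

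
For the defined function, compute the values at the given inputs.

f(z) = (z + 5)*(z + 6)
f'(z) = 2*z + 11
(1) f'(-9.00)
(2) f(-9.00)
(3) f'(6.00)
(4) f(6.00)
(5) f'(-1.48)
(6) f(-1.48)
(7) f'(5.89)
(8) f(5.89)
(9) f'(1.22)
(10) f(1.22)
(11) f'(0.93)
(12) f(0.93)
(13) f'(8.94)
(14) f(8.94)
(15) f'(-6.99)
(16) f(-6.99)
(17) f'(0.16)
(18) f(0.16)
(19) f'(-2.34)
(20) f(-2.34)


(1) = -7.00
(2) = 12.00
(3) = 23.00
(4) = 132.00
(5) = 8.04
(6) = 15.91
(7) = 22.78
(8) = 129.48
(9) = 13.44
(10) = 44.91
(11) = 12.86
(12) = 41.09
(13) = 28.88
(14) = 208.26
(15) = -2.98
(16) = 1.97
(17) = 11.32
(18) = 31.79
(19) = 6.32
(20) = 9.74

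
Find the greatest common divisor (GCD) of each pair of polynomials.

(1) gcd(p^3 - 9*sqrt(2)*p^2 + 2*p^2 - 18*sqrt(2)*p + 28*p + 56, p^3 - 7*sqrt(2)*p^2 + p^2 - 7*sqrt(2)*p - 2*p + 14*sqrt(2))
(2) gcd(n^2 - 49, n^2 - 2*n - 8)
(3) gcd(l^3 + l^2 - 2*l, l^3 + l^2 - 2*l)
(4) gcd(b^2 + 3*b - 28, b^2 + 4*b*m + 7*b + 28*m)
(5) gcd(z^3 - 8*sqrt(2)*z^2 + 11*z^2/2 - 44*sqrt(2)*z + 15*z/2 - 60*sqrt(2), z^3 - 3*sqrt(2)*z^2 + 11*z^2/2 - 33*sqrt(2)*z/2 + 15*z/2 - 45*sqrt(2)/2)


(1) = gcd((p + 2)*(p - 7*sqrt(2))*(p - 2*sqrt(2)), (p - 1)*(p + 2)*(p - 7*sqrt(2))) = p^2 + p*(2 - 7*sqrt(2)) - 14*sqrt(2)
(2) = 1
(3) = l^3 + l^2 - 2*l
(4) = b + 7
(5) = z^2 + 11*z/2 + 15/2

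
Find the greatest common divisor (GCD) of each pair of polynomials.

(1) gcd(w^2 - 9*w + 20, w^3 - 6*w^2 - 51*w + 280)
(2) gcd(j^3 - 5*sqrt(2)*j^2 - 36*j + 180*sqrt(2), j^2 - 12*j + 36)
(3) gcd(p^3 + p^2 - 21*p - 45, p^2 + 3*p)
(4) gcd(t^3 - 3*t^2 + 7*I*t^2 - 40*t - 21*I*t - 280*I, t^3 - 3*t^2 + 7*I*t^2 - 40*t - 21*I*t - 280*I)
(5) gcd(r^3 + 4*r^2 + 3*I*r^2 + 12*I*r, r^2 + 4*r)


(1) = w - 5
(2) = j - 6
(3) = gcd((p - 5)*(p + 3)^2, p*(p + 3)) = p + 3
(4) = t^3 + t^2*(-3 + 7*I) + t*(-40 - 21*I) - 280*I
(5) = r^2 + 4*r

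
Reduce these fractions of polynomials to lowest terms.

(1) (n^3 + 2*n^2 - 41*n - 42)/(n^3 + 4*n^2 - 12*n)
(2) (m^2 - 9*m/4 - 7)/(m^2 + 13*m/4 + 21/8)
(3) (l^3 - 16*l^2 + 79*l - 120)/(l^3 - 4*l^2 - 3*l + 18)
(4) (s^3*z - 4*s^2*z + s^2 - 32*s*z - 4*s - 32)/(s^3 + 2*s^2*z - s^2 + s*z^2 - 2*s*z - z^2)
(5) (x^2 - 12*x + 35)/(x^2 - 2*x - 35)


(1) = (n^3 + 2*n^2 - 41*n - 42)/(n^3 + 4*n^2 - 12*n)
(2) = (2*m - 8)/(2*m + 3)
(3) = (l^2 - 13*l + 40)/(l^2 - l - 6)
(4) = (s^3*z - 4*s^2*z + s^2 - 32*s*z - 4*s - 32)/(s^3 + 2*s^2*z - s^2 + s*z^2 - 2*s*z - z^2)
(5) = (x - 5)/(x + 5)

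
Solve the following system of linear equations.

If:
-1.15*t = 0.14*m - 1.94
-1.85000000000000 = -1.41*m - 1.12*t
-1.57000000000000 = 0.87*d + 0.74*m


Then:
d = -1.78
m = -0.03
t = 1.69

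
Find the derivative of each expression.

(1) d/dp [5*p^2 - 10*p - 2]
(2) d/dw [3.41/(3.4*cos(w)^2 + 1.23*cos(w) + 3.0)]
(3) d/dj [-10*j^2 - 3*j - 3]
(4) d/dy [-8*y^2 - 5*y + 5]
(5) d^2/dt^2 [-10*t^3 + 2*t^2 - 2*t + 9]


(1) = 10*p - 10
(2) = (23.188*cos(w) + 4.1943)*sin(w)/(3.4*cos(w)^2 + 1.23*cos(w) + 3.0)^2
(3) = -20*j - 3
(4) = -16*y - 5
(5) = 4 - 60*t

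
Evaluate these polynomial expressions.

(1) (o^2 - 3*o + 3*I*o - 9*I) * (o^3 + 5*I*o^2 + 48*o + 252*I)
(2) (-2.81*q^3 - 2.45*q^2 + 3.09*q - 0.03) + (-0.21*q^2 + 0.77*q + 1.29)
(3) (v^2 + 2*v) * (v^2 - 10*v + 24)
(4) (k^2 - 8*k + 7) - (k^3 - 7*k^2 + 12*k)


(1) = o^5 - 3*o^4 + 8*I*o^4 + 33*o^3 - 24*I*o^3 - 99*o^2 + 396*I*o^2 - 756*o - 1188*I*o + 2268
(2) = -2.81*q^3 - 2.66*q^2 + 3.86*q + 1.26
(3) = v^4 - 8*v^3 + 4*v^2 + 48*v
(4) = -k^3 + 8*k^2 - 20*k + 7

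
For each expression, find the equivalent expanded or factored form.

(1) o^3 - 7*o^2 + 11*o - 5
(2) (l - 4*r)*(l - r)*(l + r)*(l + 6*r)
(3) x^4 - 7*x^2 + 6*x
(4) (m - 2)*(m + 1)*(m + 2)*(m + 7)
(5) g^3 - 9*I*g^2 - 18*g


(1) = (o - 5)*(o - 1)^2
(2) = l^4 + 2*l^3*r - 25*l^2*r^2 - 2*l*r^3 + 24*r^4
(3) = x*(x - 2)*(x - 1)*(x + 3)
(4) = m^4 + 8*m^3 + 3*m^2 - 32*m - 28
(5) = g*(g - 6*I)*(g - 3*I)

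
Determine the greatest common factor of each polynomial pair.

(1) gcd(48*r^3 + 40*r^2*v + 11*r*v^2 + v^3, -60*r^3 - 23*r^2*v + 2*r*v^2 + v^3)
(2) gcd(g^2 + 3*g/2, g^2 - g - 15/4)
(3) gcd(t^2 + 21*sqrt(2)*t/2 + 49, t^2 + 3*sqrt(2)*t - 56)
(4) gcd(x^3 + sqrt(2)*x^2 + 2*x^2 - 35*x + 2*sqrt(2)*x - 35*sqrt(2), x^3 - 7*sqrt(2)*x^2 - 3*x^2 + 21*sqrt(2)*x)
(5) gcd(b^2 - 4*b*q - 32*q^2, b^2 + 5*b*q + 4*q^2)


(1) = 12*r^2 + 7*r*v + v^2
(2) = g + 3/2
(3) = t + 7*sqrt(2)
(4) = 1
(5) = gcd((b - 8*q)*(b + 4*q), (b + q)*(b + 4*q)) = b + 4*q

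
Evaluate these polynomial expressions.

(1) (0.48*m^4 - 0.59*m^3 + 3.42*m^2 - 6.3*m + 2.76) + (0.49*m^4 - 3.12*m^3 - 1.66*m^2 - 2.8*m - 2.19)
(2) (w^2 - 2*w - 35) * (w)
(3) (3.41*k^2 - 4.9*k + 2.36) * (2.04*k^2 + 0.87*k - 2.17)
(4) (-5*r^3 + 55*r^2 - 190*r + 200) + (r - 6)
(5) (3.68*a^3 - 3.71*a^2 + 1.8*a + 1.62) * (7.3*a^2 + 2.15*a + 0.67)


(1) = 0.97*m^4 - 3.71*m^3 + 1.76*m^2 - 9.1*m + 0.57
(2) = w^3 - 2*w^2 - 35*w
(3) = 6.9564*k^4 - 7.0293*k^3 - 6.8483*k^2 + 12.6862*k - 5.1212
(4) = -5*r^3 + 55*r^2 - 189*r + 194
(5) = 26.864*a^5 - 19.171*a^4 + 7.6291*a^3 + 13.2103*a^2 + 4.689*a + 1.0854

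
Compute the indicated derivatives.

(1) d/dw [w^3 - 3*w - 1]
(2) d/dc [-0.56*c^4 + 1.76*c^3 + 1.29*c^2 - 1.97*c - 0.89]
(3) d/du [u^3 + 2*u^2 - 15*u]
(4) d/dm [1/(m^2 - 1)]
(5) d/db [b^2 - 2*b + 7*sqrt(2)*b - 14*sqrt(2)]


(1) = 3*w^2 - 3
(2) = -2.24*c^3 + 5.28*c^2 + 2.58*c - 1.97
(3) = 3*u^2 + 4*u - 15
(4) = -2*m/(m^2 - 1)^2
(5) = 2*b - 2 + 7*sqrt(2)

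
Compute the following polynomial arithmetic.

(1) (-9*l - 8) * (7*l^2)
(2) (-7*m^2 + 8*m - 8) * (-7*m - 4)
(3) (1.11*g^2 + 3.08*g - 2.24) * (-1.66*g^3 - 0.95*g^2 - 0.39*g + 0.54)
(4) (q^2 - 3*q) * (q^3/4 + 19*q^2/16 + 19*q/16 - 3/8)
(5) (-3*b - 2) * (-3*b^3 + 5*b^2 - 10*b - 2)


(1) = -63*l^3 - 56*l^2
(2) = 49*m^3 - 28*m^2 + 24*m + 32
(3) = -1.8426*g^5 - 6.1673*g^4 + 0.3595*g^3 + 1.5262*g^2 + 2.5368*g - 1.2096
(4) = q^5/4 + 7*q^4/16 - 19*q^3/8 - 63*q^2/16 + 9*q/8
(5) = 9*b^4 - 9*b^3 + 20*b^2 + 26*b + 4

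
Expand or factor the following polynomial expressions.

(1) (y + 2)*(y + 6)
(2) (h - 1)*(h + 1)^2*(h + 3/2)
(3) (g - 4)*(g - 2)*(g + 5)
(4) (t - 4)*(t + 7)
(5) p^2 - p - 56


(1) = y^2 + 8*y + 12
(2) = h^4 + 5*h^3/2 + h^2/2 - 5*h/2 - 3/2
(3) = g^3 - g^2 - 22*g + 40
(4) = t^2 + 3*t - 28
(5) = (p - 8)*(p + 7)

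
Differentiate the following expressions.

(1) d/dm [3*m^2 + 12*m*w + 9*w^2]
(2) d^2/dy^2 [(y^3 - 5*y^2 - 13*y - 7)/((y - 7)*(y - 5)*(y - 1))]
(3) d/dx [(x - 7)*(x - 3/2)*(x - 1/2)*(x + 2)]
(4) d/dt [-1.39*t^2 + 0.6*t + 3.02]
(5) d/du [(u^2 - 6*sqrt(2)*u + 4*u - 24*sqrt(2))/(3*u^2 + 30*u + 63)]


(1) = 6*m + 12*w
(2) = 8*(2*y^3 - 3*y^2 - 12*y + 29)/(y^6 - 18*y^5 + 123*y^4 - 396*y^3 + 615*y^2 - 450*y + 125)
(3) = 4*x^3 - 21*x^2 - 13*x/2 + 97/4
(4) = 0.6 - 2.78*t
(5) = 2*(u^2 + sqrt(2)*u^2 + 7*u + 8*sqrt(2)*u + 14 + 19*sqrt(2))/(u^4 + 20*u^3 + 142*u^2 + 420*u + 441)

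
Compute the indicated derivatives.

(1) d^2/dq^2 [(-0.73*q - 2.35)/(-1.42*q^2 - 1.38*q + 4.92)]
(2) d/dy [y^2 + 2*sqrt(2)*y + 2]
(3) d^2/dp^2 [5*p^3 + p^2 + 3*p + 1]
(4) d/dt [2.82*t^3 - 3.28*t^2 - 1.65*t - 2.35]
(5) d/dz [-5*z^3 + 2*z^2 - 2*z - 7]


(1) = ((0.73*q + 2.35)*(2.84*q + 1.38)*(5.68*q + 2.76) - (6.2196*q + 8.6888)*(1.42*q^2 + 1.38*q - 4.92))/(1.42*q^2 + 1.38*q - 4.92)^3
(2) = 2*y + 2*sqrt(2)
(3) = 30*p + 2
(4) = 8.46*t^2 - 6.56*t - 1.65
(5) = -15*z^2 + 4*z - 2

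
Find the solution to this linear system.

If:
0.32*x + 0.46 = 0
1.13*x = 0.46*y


Then:
x = -1.44
y = -3.53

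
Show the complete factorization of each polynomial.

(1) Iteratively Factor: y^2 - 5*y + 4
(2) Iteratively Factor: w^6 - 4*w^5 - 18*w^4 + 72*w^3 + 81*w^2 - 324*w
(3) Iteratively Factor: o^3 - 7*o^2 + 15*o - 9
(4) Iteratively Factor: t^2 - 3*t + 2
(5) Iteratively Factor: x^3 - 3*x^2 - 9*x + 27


(1) = (y - 4)*(y - 1)
(2) = (w)*(w^5 - 4*w^4 - 18*w^3 + 72*w^2 + 81*w - 324) = w*(w - 3)*(w^4 - w^3 - 21*w^2 + 9*w + 108) = w*(w - 3)*(w + 3)*(w^3 - 4*w^2 - 9*w + 36) = w*(w - 3)*(w + 3)^2*(w^2 - 7*w + 12) = w*(w - 3)^2*(w + 3)^2*(w - 4)
(3) = (o - 1)*(o^2 - 6*o + 9) = (o - 3)*(o - 1)*(o - 3)
(4) = (t - 2)*(t - 1)
(5) = (x - 3)*(x^2 - 9) = (x - 3)^2*(x + 3)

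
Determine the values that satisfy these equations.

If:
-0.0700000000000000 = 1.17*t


Then:
t = -0.06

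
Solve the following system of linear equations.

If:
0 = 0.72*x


Then:
x = 0.00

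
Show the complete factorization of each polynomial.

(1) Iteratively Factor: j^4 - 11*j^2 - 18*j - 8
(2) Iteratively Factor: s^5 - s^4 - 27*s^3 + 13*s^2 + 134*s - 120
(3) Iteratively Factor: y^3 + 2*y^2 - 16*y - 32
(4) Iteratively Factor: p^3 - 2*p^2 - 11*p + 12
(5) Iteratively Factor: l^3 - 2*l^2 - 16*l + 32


(1) = (j - 4)*(j^3 + 4*j^2 + 5*j + 2) = (j - 4)*(j + 1)*(j^2 + 3*j + 2) = (j - 4)*(j + 1)^2*(j + 2)
(2) = (s - 2)*(s^4 + s^3 - 25*s^2 - 37*s + 60) = (s - 2)*(s + 4)*(s^3 - 3*s^2 - 13*s + 15) = (s - 2)*(s - 1)*(s + 4)*(s^2 - 2*s - 15) = (s - 2)*(s - 1)*(s + 3)*(s + 4)*(s - 5)
(3) = (y - 4)*(y^2 + 6*y + 8) = (y - 4)*(y + 4)*(y + 2)
(4) = (p + 3)*(p^2 - 5*p + 4) = (p - 1)*(p + 3)*(p - 4)
(5) = (l - 4)*(l^2 + 2*l - 8) = (l - 4)*(l + 4)*(l - 2)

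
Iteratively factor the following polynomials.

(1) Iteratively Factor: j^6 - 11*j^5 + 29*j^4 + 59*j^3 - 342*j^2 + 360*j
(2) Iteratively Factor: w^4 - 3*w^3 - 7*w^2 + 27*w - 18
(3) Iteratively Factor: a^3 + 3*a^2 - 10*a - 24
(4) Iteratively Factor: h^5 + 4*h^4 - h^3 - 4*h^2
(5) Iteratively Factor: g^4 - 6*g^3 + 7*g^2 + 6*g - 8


(1) = (j + 3)*(j^5 - 14*j^4 + 71*j^3 - 154*j^2 + 120*j) = (j - 5)*(j + 3)*(j^4 - 9*j^3 + 26*j^2 - 24*j) = (j - 5)*(j - 2)*(j + 3)*(j^3 - 7*j^2 + 12*j) = j*(j - 5)*(j - 2)*(j + 3)*(j^2 - 7*j + 12) = j*(j - 5)*(j - 4)*(j - 2)*(j + 3)*(j - 3)
(2) = (w - 1)*(w^3 - 2*w^2 - 9*w + 18) = (w - 1)*(w + 3)*(w^2 - 5*w + 6) = (w - 3)*(w - 1)*(w + 3)*(w - 2)
(3) = (a + 4)*(a^2 - a - 6) = (a + 2)*(a + 4)*(a - 3)
(4) = (h)*(h^4 + 4*h^3 - h^2 - 4*h) = h*(h + 4)*(h^3 - h) = h^2*(h + 4)*(h^2 - 1) = h^2*(h + 1)*(h + 4)*(h - 1)
(5) = (g - 1)*(g^3 - 5*g^2 + 2*g + 8) = (g - 4)*(g - 1)*(g^2 - g - 2) = (g - 4)*(g - 1)*(g + 1)*(g - 2)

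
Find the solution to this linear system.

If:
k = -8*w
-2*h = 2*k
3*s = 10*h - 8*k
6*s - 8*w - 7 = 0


Then:
h = 1/5
k = -1/5
s = 6/5
w = 1/40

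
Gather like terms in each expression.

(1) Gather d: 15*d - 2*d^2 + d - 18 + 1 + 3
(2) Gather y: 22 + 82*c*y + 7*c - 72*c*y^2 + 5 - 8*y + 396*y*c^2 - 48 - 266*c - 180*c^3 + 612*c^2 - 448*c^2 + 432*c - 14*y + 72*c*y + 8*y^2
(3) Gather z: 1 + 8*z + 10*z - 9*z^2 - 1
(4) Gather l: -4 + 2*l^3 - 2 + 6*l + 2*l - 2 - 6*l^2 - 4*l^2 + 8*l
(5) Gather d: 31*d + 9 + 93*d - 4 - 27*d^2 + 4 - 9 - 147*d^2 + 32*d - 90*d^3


(1) = -2*d^2 + 16*d - 14
(2) = -180*c^3 + 164*c^2 + 173*c + y^2*(8 - 72*c) + y*(396*c^2 + 154*c - 22) - 21
(3) = -9*z^2 + 18*z
(4) = 2*l^3 - 10*l^2 + 16*l - 8
(5) = -90*d^3 - 174*d^2 + 156*d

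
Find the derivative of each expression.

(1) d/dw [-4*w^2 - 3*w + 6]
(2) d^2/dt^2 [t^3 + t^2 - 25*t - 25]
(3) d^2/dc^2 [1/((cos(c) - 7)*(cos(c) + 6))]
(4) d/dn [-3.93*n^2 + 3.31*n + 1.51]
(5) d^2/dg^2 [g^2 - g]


(1) = -8*w - 3
(2) = 6*t + 2
(3) = (-4*sin(c)^4 + 171*sin(c)^2 + 153*cos(c)/4 + 3*cos(3*c)/4 - 81)/((cos(c) - 7)^3*(cos(c) + 6)^3)
(4) = 3.31 - 7.86*n
(5) = 2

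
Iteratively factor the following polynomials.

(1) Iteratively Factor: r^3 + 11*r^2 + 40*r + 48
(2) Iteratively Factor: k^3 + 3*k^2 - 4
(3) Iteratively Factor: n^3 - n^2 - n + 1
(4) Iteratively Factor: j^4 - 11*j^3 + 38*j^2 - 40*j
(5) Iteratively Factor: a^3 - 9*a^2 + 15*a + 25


(1) = (r + 4)*(r^2 + 7*r + 12) = (r + 3)*(r + 4)*(r + 4)
(2) = (k + 2)*(k^2 + k - 2) = (k + 2)^2*(k - 1)
(3) = (n - 1)*(n^2 - 1) = (n - 1)^2*(n + 1)
(4) = (j - 2)*(j^3 - 9*j^2 + 20*j) = (j - 4)*(j - 2)*(j^2 - 5*j) = j*(j - 4)*(j - 2)*(j - 5)
(5) = (a - 5)*(a^2 - 4*a - 5) = (a - 5)*(a + 1)*(a - 5)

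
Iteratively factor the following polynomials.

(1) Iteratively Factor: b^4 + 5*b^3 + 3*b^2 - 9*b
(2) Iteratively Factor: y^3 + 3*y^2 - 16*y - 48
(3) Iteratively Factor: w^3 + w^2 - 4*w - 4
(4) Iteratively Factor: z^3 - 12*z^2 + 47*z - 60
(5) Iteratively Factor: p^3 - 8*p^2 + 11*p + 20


(1) = (b + 3)*(b^3 + 2*b^2 - 3*b) = (b + 3)^2*(b^2 - b) = b*(b + 3)^2*(b - 1)
(2) = (y - 4)*(y^2 + 7*y + 12) = (y - 4)*(y + 4)*(y + 3)
(3) = (w - 2)*(w^2 + 3*w + 2) = (w - 2)*(w + 1)*(w + 2)
(4) = (z - 4)*(z^2 - 8*z + 15) = (z - 5)*(z - 4)*(z - 3)
(5) = (p - 4)*(p^2 - 4*p - 5) = (p - 5)*(p - 4)*(p + 1)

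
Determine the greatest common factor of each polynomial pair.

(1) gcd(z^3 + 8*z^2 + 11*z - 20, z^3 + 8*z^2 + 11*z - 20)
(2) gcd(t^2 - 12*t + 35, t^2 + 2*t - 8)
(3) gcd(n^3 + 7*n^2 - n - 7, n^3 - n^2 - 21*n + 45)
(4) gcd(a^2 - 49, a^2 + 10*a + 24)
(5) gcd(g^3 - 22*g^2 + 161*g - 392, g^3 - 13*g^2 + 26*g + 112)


(1) = z^3 + 8*z^2 + 11*z - 20
(2) = 1
(3) = gcd((n - 1)*(n + 1)*(n + 7), (n - 3)^2*(n + 5)) = 1
(4) = gcd((a - 7)*(a + 7), (a + 4)*(a + 6)) = 1
(5) = gcd((g - 8)*(g - 7)^2, (g - 8)*(g - 7)*(g + 2)) = g^2 - 15*g + 56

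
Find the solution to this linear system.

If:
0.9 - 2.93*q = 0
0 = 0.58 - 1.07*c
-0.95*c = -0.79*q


Then:
No Solution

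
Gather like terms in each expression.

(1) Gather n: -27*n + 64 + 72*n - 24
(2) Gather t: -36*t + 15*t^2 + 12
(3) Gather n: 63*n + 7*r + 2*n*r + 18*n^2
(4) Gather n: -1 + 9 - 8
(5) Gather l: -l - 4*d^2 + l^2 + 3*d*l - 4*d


(1) = 45*n + 40
(2) = 15*t^2 - 36*t + 12
(3) = 18*n^2 + n*(2*r + 63) + 7*r
(4) = 0
(5) = -4*d^2 - 4*d + l^2 + l*(3*d - 1)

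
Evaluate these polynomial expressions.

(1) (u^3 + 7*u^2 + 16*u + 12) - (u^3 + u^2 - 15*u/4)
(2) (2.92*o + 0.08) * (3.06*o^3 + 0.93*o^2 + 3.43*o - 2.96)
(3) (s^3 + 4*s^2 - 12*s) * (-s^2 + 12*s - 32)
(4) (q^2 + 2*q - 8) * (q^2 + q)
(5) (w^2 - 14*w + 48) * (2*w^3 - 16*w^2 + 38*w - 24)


(1) = 6*u^2 + 79*u/4 + 12
(2) = 8.9352*o^4 + 2.9604*o^3 + 10.09*o^2 - 8.3688*o - 0.2368
(3) = -s^5 + 8*s^4 + 28*s^3 - 272*s^2 + 384*s
(4) = q^4 + 3*q^3 - 6*q^2 - 8*q
(5) = 2*w^5 - 44*w^4 + 358*w^3 - 1324*w^2 + 2160*w - 1152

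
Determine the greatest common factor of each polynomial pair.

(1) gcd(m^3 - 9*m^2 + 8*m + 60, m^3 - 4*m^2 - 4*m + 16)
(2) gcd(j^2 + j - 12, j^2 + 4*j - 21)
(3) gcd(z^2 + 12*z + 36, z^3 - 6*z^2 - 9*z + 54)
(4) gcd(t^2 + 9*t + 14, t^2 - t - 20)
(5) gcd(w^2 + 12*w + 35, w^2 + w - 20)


(1) = m + 2
(2) = gcd((j - 3)*(j + 4), (j - 3)*(j + 7)) = j - 3
(3) = 1
(4) = gcd((t + 2)*(t + 7), (t - 5)*(t + 4)) = 1
(5) = gcd((w + 5)*(w + 7), (w - 4)*(w + 5)) = w + 5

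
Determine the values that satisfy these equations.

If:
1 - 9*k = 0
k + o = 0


Then:
k = 1/9
o = -1/9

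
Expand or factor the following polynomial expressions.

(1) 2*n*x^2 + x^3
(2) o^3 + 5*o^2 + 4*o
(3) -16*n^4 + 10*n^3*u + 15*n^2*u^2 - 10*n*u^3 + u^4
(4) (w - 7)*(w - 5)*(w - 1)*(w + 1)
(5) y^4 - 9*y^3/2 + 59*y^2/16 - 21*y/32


(1) = x^2*(2*n + x)
(2) = o*(o + 1)*(o + 4)
(3) = (-8*n + u)*(-2*n + u)*(-n + u)*(n + u)
(4) = w^4 - 12*w^3 + 34*w^2 + 12*w - 35
(5) = y*(y - 7/2)*(y - 3/4)*(y - 1/4)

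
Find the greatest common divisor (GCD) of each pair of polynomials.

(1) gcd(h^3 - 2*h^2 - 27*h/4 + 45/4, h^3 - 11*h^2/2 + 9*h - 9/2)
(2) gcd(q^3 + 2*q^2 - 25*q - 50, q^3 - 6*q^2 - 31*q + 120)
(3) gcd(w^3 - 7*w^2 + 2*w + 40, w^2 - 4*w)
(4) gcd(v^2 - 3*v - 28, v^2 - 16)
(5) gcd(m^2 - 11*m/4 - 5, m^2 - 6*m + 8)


(1) = gcd((h - 3)*(h - 3/2)*(h + 5/2), (h - 3)*(h - 3/2)*(h - 1)) = h^2 - 9*h/2 + 9/2
(2) = q + 5
(3) = gcd((w - 5)*(w - 4)*(w + 2), w*(w - 4)) = w - 4
(4) = gcd((v - 7)*(v + 4), (v - 4)*(v + 4)) = v + 4
(5) = gcd((m - 4)*(m + 5/4), (m - 4)*(m - 2)) = m - 4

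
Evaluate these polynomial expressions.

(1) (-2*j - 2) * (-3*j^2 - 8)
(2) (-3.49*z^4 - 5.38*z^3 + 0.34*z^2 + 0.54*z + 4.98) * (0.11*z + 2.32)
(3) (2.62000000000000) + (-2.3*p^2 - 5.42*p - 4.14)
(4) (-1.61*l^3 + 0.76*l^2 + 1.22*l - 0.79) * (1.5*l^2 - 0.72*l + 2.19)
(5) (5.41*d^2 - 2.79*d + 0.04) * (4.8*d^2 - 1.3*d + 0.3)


(1) = 6*j^3 + 6*j^2 + 16*j + 16
(2) = -0.3839*z^5 - 8.6886*z^4 - 12.4442*z^3 + 0.8482*z^2 + 1.8006*z + 11.5536
(3) = -2.3*p^2 - 5.42*p - 1.52
(4) = -2.415*l^5 + 2.2992*l^4 - 2.2431*l^3 - 0.399*l^2 + 3.2406*l - 1.7301
(5) = 25.968*d^4 - 20.425*d^3 + 5.442*d^2 - 0.889*d + 0.012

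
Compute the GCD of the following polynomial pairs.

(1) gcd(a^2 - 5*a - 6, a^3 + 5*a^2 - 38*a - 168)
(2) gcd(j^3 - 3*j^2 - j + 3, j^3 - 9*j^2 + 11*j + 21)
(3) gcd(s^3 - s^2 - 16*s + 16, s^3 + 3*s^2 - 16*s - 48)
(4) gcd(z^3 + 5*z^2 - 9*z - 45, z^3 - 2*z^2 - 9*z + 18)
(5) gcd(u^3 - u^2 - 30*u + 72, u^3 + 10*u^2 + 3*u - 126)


(1) = gcd((a - 6)*(a + 1), (a - 6)*(a + 4)*(a + 7)) = a - 6
(2) = j^2 - 2*j - 3
(3) = gcd((s - 4)*(s - 1)*(s + 4), (s - 4)*(s + 3)*(s + 4)) = s^2 - 16
(4) = z^2 - 9
(5) = u^2 + 3*u - 18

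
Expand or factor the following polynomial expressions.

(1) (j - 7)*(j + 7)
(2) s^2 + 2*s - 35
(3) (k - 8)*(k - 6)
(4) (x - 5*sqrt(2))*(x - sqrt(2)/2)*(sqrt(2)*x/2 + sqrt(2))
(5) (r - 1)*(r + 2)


(1) = j^2 - 49
(2) = (s - 5)*(s + 7)
(3) = k^2 - 14*k + 48
(4) = sqrt(2)*x^3/2 - 11*x^2/2 + sqrt(2)*x^2 - 11*x + 5*sqrt(2)*x/2 + 5*sqrt(2)
(5) = r^2 + r - 2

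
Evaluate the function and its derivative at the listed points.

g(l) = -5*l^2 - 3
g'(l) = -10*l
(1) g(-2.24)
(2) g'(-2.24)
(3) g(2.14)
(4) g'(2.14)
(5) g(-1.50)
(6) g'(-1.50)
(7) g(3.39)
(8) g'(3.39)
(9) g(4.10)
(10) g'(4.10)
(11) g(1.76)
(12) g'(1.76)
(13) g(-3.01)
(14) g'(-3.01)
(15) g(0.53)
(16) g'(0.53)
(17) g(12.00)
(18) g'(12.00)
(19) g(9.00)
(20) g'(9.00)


(1) = -28.09
(2) = 22.40
(3) = -25.90
(4) = -21.40
(5) = -14.25
(6) = 15.00
(7) = -60.46
(8) = -33.90
(9) = -87.05
(10) = -41.00
(11) = -18.49
(12) = -17.60
(13) = -48.30
(14) = 30.10
(15) = -4.40
(16) = -5.30
(17) = -723.00
(18) = -120.00
(19) = -408.00
(20) = -90.00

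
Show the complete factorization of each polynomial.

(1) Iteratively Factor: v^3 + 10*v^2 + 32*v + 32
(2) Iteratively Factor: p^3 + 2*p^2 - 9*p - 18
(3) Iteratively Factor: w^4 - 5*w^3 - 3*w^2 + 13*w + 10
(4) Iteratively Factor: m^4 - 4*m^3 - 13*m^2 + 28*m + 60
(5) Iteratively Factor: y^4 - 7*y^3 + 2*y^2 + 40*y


(1) = (v + 4)*(v^2 + 6*v + 8) = (v + 4)^2*(v + 2)
(2) = (p + 3)*(p^2 - p - 6) = (p - 3)*(p + 3)*(p + 2)
(3) = (w + 1)*(w^3 - 6*w^2 + 3*w + 10) = (w + 1)^2*(w^2 - 7*w + 10) = (w - 2)*(w + 1)^2*(w - 5)
(4) = (m + 2)*(m^3 - 6*m^2 - m + 30) = (m - 3)*(m + 2)*(m^2 - 3*m - 10) = (m - 3)*(m + 2)^2*(m - 5)
(5) = (y + 2)*(y^3 - 9*y^2 + 20*y) = y*(y + 2)*(y^2 - 9*y + 20) = y*(y - 5)*(y + 2)*(y - 4)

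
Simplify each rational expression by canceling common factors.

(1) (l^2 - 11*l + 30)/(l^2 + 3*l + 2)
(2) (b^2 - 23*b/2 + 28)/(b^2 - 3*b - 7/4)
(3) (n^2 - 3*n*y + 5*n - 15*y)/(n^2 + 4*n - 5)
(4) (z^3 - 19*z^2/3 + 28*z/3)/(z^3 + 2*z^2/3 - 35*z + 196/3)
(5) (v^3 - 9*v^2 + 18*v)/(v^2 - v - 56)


(1) = (l^2 - 11*l + 30)/(l^2 + 3*l + 2)
(2) = (2*b - 16)/(2*b + 1)
(3) = (n - 3*y)/(n - 1)
(4) = z/(z + 7)
(5) = (v^3 - 9*v^2 + 18*v)/(v^2 - v - 56)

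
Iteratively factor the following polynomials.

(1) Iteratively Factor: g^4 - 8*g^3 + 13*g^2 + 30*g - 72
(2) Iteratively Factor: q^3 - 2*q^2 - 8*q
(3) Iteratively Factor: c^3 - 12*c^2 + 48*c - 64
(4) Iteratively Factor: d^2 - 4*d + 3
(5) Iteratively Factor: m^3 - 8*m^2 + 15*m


(1) = (g - 4)*(g^3 - 4*g^2 - 3*g + 18) = (g - 4)*(g + 2)*(g^2 - 6*g + 9) = (g - 4)*(g - 3)*(g + 2)*(g - 3)
(2) = (q + 2)*(q^2 - 4*q) = q*(q + 2)*(q - 4)
(3) = (c - 4)*(c^2 - 8*c + 16) = (c - 4)^2*(c - 4)
(4) = (d - 3)*(d - 1)
(5) = (m - 5)*(m^2 - 3*m) = (m - 5)*(m - 3)*(m)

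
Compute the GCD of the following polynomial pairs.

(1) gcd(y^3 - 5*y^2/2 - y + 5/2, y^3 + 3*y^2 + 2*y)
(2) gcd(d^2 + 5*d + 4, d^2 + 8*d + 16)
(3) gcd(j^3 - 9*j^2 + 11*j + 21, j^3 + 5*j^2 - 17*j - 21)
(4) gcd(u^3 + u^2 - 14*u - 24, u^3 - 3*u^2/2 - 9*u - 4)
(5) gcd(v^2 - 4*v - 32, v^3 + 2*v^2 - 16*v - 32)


(1) = gcd((y - 5/2)*(y - 1)*(y + 1), y*(y + 1)*(y + 2)) = y + 1
(2) = d + 4
(3) = gcd((j - 7)*(j - 3)*(j + 1), (j - 3)*(j + 1)*(j + 7)) = j^2 - 2*j - 3
(4) = u^2 - 2*u - 8
(5) = v + 4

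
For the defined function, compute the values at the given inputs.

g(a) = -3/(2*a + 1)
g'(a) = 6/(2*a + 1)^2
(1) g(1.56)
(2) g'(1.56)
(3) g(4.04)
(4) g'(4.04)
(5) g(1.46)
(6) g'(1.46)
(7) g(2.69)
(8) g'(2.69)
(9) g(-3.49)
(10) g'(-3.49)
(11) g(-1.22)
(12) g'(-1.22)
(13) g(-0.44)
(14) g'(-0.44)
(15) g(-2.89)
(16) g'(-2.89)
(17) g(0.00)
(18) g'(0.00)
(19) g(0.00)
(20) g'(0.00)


(1) = -0.73
(2) = 0.35
(3) = -0.33
(4) = 0.07
(5) = -0.77
(6) = 0.39
(7) = -0.47
(8) = 0.15
(9) = 0.50
(10) = 0.17
(11) = 2.08
(12) = 2.89
(13) = -25.00
(14) = 416.67
(15) = 0.63
(16) = 0.26
(17) = -3.00
(18) = 6.00
(19) = -3.00
(20) = 6.00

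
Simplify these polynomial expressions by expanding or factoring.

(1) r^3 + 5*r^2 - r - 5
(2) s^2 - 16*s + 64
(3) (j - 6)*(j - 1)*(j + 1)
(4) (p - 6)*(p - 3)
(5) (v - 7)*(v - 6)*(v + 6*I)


(1) = (r - 1)*(r + 1)*(r + 5)
(2) = (s - 8)^2
(3) = j^3 - 6*j^2 - j + 6
(4) = p^2 - 9*p + 18
(5) = v^3 - 13*v^2 + 6*I*v^2 + 42*v - 78*I*v + 252*I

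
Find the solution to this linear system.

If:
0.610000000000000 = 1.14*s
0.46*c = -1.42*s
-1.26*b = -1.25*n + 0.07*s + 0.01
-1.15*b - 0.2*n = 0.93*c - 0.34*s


Then:
b = 1.27
c = -1.65
n = 1.31
s = 0.54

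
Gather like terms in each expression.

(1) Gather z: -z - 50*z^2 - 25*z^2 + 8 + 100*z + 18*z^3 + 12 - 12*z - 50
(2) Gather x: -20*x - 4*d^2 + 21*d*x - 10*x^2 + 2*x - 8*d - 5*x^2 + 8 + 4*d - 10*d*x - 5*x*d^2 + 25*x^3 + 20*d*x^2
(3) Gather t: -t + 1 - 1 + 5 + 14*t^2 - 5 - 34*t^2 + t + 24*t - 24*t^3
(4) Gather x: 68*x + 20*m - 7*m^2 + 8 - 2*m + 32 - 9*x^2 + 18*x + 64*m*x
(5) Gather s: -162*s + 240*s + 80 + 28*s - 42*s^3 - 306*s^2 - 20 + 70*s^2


(1) = 18*z^3 - 75*z^2 + 87*z - 30
(2) = -4*d^2 - 4*d + 25*x^3 + x^2*(20*d - 15) + x*(-5*d^2 + 11*d - 18) + 8
(3) = -24*t^3 - 20*t^2 + 24*t
(4) = -7*m^2 + 18*m - 9*x^2 + x*(64*m + 86) + 40
(5) = -42*s^3 - 236*s^2 + 106*s + 60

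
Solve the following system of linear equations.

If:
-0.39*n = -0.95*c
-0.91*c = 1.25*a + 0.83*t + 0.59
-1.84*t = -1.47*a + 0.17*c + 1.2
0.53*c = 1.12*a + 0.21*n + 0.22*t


Then:
a = 0.10
c = -0.29
n = -0.71
t = -0.54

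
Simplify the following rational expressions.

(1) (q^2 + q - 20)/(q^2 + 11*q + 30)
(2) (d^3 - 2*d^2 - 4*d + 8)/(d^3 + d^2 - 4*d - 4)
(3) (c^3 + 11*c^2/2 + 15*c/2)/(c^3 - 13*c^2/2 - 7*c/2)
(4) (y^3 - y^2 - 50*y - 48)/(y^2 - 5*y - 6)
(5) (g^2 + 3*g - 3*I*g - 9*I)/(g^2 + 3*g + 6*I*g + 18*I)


(1) = (q - 4)/(q + 6)
(2) = (d - 2)/(d + 1)
(3) = (2*c^2 + 11*c + 15)/(2*c^2 - 13*c - 7)
(4) = (y^2 - 2*y - 48)/(y - 6)
(5) = (g - 3*I)/(g + 6*I)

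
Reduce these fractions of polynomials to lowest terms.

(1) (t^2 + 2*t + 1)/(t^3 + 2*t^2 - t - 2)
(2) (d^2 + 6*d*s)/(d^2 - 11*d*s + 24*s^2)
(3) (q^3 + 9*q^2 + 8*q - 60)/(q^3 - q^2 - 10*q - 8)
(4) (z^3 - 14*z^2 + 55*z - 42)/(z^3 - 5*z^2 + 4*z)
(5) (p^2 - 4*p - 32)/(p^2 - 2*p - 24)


(1) = (t + 1)/(t^2 + t - 2)
(2) = (d^2 + 6*d*s)/(d^2 - 11*d*s + 24*s^2)
(3) = (q^3 + 9*q^2 + 8*q - 60)/(q^3 - q^2 - 10*q - 8)
(4) = (z^2 - 13*z + 42)/(z^2 - 4*z)
(5) = (p - 8)/(p - 6)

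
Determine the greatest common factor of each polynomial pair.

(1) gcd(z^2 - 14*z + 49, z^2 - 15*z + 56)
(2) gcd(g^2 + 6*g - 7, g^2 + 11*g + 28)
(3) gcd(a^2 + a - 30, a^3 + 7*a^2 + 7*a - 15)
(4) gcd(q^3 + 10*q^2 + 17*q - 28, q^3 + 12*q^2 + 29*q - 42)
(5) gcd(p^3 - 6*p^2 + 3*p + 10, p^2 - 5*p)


(1) = z - 7
(2) = g + 7
(3) = 1
(4) = gcd((q - 1)*(q + 4)*(q + 7), (q - 1)*(q + 6)*(q + 7)) = q^2 + 6*q - 7
(5) = gcd((p - 5)*(p - 2)*(p + 1), p*(p - 5)) = p - 5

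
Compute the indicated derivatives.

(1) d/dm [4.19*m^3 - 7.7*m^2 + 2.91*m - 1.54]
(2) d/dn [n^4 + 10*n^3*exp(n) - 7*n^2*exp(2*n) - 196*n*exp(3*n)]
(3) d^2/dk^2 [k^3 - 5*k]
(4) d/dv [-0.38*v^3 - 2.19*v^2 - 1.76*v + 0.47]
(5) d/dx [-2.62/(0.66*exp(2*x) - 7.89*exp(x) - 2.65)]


(1) = 12.57*m^2 - 15.4*m + 2.91
(2) = 10*n^3*exp(n) + 4*n^3 - 14*n^2*exp(2*n) + 30*n^2*exp(n) - 588*n*exp(3*n) - 14*n*exp(2*n) - 196*exp(3*n)
(3) = 6*k
(4) = -1.14*v^2 - 4.38*v - 1.76
(5) = (3.4584*exp(x) - 20.6718)*exp(x)/(-0.66*exp(2*x) + 7.89*exp(x) + 2.65)^2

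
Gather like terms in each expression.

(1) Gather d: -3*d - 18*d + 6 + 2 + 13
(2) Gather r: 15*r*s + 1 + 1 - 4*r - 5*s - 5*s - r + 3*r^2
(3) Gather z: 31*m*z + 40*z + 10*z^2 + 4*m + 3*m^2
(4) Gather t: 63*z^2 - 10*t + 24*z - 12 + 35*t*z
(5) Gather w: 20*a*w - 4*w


(1) = 21 - 21*d
(2) = 3*r^2 + r*(15*s - 5) - 10*s + 2
(3) = 3*m^2 + 4*m + 10*z^2 + z*(31*m + 40)
(4) = t*(35*z - 10) + 63*z^2 + 24*z - 12
(5) = w*(20*a - 4)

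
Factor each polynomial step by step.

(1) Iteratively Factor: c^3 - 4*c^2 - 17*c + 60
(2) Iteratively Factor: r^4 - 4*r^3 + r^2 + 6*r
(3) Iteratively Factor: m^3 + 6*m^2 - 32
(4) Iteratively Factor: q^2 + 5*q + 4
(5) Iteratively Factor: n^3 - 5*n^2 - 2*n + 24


(1) = (c - 3)*(c^2 - c - 20) = (c - 5)*(c - 3)*(c + 4)
(2) = (r)*(r^3 - 4*r^2 + r + 6) = r*(r + 1)*(r^2 - 5*r + 6) = r*(r - 3)*(r + 1)*(r - 2)
(3) = (m + 4)*(m^2 + 2*m - 8) = (m + 4)^2*(m - 2)
(4) = (q + 4)*(q + 1)
(5) = (n - 3)*(n^2 - 2*n - 8) = (n - 3)*(n + 2)*(n - 4)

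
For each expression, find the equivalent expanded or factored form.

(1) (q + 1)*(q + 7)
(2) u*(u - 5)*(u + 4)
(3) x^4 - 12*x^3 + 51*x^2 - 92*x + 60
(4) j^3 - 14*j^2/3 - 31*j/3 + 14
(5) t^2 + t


(1) = q^2 + 8*q + 7
(2) = u^3 - u^2 - 20*u
(3) = (x - 5)*(x - 3)*(x - 2)^2
(4) = (j - 6)*(j - 1)*(j + 7/3)
(5) = t*(t + 1)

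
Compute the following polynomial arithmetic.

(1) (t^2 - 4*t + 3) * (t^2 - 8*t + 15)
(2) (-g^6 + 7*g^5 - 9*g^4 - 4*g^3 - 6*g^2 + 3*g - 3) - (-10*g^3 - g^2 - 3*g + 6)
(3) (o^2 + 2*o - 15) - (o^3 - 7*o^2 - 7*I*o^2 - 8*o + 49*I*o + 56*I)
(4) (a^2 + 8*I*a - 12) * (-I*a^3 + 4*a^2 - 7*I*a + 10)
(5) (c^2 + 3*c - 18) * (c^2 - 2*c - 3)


(1) = t^4 - 12*t^3 + 50*t^2 - 84*t + 45
(2) = -g^6 + 7*g^5 - 9*g^4 + 6*g^3 - 5*g^2 + 6*g - 9
(3) = -o^3 + 8*o^2 + 7*I*o^2 + 10*o - 49*I*o - 15 - 56*I
(4) = -I*a^5 + 12*a^4 + 37*I*a^3 + 18*a^2 + 164*I*a - 120
(5) = c^4 + c^3 - 27*c^2 + 27*c + 54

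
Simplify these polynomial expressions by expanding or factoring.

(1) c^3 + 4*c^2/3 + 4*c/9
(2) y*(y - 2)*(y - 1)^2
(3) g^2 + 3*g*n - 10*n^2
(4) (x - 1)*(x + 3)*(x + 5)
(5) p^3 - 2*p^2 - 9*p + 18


(1) = c*(c + 2/3)^2
(2) = y^4 - 4*y^3 + 5*y^2 - 2*y
(3) = (g - 2*n)*(g + 5*n)
(4) = x^3 + 7*x^2 + 7*x - 15
(5) = (p - 3)*(p - 2)*(p + 3)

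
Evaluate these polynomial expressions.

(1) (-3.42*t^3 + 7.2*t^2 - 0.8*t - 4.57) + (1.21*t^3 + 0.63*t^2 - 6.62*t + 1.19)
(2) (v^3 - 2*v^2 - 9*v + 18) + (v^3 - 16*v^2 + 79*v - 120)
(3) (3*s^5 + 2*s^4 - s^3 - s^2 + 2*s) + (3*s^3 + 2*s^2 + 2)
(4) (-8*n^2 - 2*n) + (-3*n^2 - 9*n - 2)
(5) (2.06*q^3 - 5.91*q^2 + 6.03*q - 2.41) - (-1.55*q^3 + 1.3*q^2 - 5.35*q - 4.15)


(1) = -2.21*t^3 + 7.83*t^2 - 7.42*t - 3.38
(2) = 2*v^3 - 18*v^2 + 70*v - 102
(3) = 3*s^5 + 2*s^4 + 2*s^3 + s^2 + 2*s + 2
(4) = -11*n^2 - 11*n - 2
(5) = 3.61*q^3 - 7.21*q^2 + 11.38*q + 1.74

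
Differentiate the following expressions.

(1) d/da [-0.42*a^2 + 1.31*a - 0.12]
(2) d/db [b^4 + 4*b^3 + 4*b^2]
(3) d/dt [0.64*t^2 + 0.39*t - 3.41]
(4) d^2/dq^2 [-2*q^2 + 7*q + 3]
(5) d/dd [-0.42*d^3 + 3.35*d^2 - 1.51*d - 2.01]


(1) = 1.31 - 0.84*a
(2) = 4*b*(b^2 + 3*b + 2)
(3) = 1.28*t + 0.39
(4) = -4
(5) = -1.26*d^2 + 6.7*d - 1.51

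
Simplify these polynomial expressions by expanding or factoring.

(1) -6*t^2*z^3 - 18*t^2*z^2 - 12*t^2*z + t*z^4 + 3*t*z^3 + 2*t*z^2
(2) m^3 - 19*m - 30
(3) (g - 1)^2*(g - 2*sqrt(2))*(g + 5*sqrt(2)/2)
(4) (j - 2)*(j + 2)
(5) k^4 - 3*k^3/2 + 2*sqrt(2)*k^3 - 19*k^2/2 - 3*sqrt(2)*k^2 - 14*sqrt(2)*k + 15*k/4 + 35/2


(1) = z*(-6*t + z)*(z + 2)*(t*z + t)
(2) = (m - 5)*(m + 2)*(m + 3)
(3) = g^4 - 2*g^3 + sqrt(2)*g^3/2 - 9*g^2 - sqrt(2)*g^2 + sqrt(2)*g/2 + 20*g - 10
(4) = j^2 - 4
(5) = (k - 7/2)*(k + 2)*(k - sqrt(2)/2)*(k + 5*sqrt(2)/2)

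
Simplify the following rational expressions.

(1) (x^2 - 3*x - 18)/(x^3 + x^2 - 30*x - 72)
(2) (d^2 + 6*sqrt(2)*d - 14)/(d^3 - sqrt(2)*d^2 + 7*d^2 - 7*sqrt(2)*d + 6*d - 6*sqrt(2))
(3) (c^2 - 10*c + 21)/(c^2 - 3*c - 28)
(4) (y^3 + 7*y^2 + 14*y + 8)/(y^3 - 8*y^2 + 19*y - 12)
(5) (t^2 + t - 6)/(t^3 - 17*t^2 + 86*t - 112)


(1) = 1/(x + 4)
(2) = (d + 7*sqrt(2))/(d^2 + 7*d + 6)
(3) = (c - 3)/(c + 4)
(4) = (y^3 + 7*y^2 + 14*y + 8)/(y^3 - 8*y^2 + 19*y - 12)
(5) = (t + 3)/(t^2 - 15*t + 56)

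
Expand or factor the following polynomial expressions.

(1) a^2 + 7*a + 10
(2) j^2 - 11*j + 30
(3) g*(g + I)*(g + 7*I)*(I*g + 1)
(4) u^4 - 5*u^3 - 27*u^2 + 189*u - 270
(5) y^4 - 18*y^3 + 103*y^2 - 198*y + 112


(1) = (a + 2)*(a + 5)
(2) = (j - 6)*(j - 5)
(3) = I*g^4 - 7*g^3 + I*g^2 - 7*g
(4) = (u - 5)*(u - 3)^2*(u + 6)
(5) = (y - 8)*(y - 7)*(y - 2)*(y - 1)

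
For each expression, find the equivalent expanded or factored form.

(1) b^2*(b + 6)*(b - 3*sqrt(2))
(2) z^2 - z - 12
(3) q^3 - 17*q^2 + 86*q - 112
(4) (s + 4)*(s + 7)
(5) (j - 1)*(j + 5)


(1) = b^4 - 3*sqrt(2)*b^3 + 6*b^3 - 18*sqrt(2)*b^2
(2) = (z - 4)*(z + 3)
(3) = (q - 8)*(q - 7)*(q - 2)
(4) = s^2 + 11*s + 28
(5) = j^2 + 4*j - 5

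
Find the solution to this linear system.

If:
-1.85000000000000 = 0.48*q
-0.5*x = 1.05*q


Then:
q = -3.85
x = 8.09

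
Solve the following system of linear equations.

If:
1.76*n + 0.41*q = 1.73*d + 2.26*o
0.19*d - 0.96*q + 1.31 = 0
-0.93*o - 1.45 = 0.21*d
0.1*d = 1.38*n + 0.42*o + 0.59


Then:
d = 4.68
n = 0.71
o = -2.62
q = 2.29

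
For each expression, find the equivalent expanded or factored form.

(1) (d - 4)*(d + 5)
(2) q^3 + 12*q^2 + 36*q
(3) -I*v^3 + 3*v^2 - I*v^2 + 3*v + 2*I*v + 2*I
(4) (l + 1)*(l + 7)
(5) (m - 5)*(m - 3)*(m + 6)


(1) = d^2 + d - 20
(2) = q*(q + 6)^2
(3) = (v + I)*(v + 2*I)*(-I*v - I)
(4) = l^2 + 8*l + 7
(5) = m^3 - 2*m^2 - 33*m + 90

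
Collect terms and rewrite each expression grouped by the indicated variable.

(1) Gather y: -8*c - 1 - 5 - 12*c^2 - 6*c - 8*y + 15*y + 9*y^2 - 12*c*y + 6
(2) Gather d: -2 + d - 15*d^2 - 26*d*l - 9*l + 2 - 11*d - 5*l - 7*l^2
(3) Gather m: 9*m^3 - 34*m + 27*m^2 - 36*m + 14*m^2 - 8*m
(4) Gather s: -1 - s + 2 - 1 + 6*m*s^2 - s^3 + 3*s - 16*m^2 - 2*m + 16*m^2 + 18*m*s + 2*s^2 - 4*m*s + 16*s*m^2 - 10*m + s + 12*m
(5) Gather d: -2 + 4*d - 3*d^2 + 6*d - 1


(1) = -12*c^2 - 14*c + 9*y^2 + y*(7 - 12*c)
(2) = -15*d^2 + d*(-26*l - 10) - 7*l^2 - 14*l
(3) = 9*m^3 + 41*m^2 - 78*m
(4) = -s^3 + s^2*(6*m + 2) + s*(16*m^2 + 14*m + 3)
(5) = -3*d^2 + 10*d - 3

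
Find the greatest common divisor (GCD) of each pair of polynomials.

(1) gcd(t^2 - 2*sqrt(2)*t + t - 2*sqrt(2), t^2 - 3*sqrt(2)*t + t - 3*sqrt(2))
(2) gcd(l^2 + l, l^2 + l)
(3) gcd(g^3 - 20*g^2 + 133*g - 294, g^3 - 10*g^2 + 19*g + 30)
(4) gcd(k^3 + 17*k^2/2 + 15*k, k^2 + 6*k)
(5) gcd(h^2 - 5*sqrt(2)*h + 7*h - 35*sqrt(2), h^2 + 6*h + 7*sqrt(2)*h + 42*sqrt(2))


(1) = gcd((t + 1)*(t - 2*sqrt(2)), (t + 1)*(t - 3*sqrt(2))) = t + 1
(2) = gcd(l*(l + 1), l*(l + 1)) = l^2 + l
(3) = g - 6
(4) = k^2 + 6*k
(5) = gcd((h + 7)*(h - 5*sqrt(2)), (h + 6)*(h + 7*sqrt(2))) = 1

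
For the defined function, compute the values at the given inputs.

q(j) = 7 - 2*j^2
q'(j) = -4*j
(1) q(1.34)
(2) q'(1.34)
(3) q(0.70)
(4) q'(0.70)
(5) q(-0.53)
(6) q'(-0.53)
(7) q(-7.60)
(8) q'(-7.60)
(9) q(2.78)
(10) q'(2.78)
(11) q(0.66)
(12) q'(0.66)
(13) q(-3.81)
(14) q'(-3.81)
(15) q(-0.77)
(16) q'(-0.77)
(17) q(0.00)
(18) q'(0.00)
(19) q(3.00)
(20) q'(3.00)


(1) = 3.41
(2) = -5.36
(3) = 6.02
(4) = -2.80
(5) = 6.44
(6) = 2.12
(7) = -108.52
(8) = 30.40
(9) = -8.46
(10) = -11.12
(11) = 6.13
(12) = -2.64
(13) = -22.03
(14) = 15.24
(15) = 5.81
(16) = 3.08
(17) = 7.00
(18) = 0.00
(19) = -11.00
(20) = -12.00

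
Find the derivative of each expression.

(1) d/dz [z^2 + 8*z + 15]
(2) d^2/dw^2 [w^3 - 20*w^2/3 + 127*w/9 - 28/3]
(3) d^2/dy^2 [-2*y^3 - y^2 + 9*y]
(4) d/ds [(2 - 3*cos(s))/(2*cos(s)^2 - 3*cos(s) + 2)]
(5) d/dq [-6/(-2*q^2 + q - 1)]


(1) = 2*z + 8
(2) = 6*w - 40/3
(3) = -12*y - 2
(4) = 2*(4 - 3*cos(s))*sin(s)*cos(s)/(3*cos(s) - cos(2*s) - 3)^2
(5) = 6*(1 - 4*q)/(2*q^2 - q + 1)^2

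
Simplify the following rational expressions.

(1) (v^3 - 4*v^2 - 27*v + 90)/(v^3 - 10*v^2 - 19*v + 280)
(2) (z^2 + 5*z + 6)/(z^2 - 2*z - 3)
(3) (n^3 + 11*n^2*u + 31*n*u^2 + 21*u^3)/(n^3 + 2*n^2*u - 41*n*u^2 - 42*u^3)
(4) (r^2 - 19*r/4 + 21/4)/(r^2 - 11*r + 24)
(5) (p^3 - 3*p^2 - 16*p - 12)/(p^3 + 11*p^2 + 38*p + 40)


(1) = (v^2 - 9*v + 18)/(v^2 - 15*v + 56)
(2) = (z^2 + 5*z + 6)/(z^2 - 2*z - 3)
(3) = (-n - 3*u)/(-n + 6*u)
(4) = (4*r - 7)/(4*r - 32)
(5) = (p^2 - 5*p - 6)/(p^2 + 9*p + 20)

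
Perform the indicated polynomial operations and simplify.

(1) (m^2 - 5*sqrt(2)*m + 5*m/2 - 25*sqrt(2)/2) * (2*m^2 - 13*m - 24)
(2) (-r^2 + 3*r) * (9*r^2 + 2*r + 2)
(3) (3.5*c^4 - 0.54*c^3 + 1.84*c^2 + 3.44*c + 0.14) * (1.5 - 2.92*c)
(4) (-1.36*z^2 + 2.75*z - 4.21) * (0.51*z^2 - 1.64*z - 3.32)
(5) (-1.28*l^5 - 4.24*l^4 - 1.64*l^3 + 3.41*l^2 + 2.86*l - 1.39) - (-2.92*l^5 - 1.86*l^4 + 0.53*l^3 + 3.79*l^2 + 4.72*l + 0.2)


(1) = 2*m^4 - 10*sqrt(2)*m^3 - 8*m^3 - 113*m^2/2 + 40*sqrt(2)*m^2 - 60*m + 565*sqrt(2)*m/2 + 300*sqrt(2)
(2) = -9*r^4 + 25*r^3 + 4*r^2 + 6*r
(3) = -10.22*c^5 + 6.8268*c^4 - 6.1828*c^3 - 7.2848*c^2 + 4.7512*c + 0.21
(4) = -0.6936*z^4 + 3.6329*z^3 - 2.1419*z^2 - 2.2256*z + 13.9772
(5) = 1.64*l^5 - 2.38*l^4 - 2.17*l^3 - 0.38*l^2 - 1.86*l - 1.59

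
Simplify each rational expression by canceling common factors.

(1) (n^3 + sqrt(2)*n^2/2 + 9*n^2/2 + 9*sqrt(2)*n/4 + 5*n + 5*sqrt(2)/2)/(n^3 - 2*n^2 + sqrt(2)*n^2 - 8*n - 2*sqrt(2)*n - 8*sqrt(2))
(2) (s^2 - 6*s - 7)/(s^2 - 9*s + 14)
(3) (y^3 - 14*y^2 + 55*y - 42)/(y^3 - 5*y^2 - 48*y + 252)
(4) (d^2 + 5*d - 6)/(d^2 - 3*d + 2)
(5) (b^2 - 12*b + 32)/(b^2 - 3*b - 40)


(1) = (4*n^2 + n*(2*sqrt(2) + 10) + 5*sqrt(2))/(4*n^2 + n*(-16 + 4*sqrt(2)) - 16*sqrt(2))
(2) = (s + 1)/(s - 2)
(3) = (y^2 - 8*y + 7)/(y^2 + y - 42)
(4) = (d + 6)/(d - 2)
(5) = (b - 4)/(b + 5)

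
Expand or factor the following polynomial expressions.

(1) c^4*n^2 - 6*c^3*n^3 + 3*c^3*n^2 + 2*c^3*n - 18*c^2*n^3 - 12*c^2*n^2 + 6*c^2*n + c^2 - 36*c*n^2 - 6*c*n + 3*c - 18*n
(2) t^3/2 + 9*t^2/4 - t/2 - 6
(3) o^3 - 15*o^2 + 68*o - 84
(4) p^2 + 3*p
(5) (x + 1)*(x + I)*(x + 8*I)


(1) = (c + 3)*(c - 6*n)*(c*n + 1)^2
(2) = (t/2 + 1)*(t - 3/2)*(t + 4)
(3) = (o - 7)*(o - 6)*(o - 2)
(4) = p*(p + 3)
(5) = x^3 + x^2 + 9*I*x^2 - 8*x + 9*I*x - 8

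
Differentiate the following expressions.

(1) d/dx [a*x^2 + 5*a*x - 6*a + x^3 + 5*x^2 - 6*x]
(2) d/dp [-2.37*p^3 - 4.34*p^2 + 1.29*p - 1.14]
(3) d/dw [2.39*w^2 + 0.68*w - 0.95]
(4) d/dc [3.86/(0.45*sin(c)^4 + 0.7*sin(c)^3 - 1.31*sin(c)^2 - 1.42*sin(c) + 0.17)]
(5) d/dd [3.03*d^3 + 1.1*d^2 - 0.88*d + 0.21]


(1) = 2*a*x + 5*a + 3*x^2 + 10*x - 6
(2) = -7.11*p^2 - 8.68*p + 1.29
(3) = 4.78*w + 0.68
(4) = (-6.948*sin(c)^3 - 8.106*sin(c)^2 + 10.1132*sin(c) + 5.4812)*cos(c)/(0.45*sin(c)^4 + 0.7*sin(c)^3 - 1.31*sin(c)^2 - 1.42*sin(c) + 0.17)^2
(5) = 9.09*d^2 + 2.2*d - 0.88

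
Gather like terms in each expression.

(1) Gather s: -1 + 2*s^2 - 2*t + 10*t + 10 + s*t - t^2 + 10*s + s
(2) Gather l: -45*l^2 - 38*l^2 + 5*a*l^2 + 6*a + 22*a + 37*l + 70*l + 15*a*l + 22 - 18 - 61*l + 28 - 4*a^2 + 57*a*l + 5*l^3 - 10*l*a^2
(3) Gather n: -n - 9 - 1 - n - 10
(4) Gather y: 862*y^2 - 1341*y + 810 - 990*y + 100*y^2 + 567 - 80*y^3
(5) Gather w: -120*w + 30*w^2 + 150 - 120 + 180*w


(1) = 2*s^2 + s*(t + 11) - t^2 + 8*t + 9
(2) = -4*a^2 + 28*a + 5*l^3 + l^2*(5*a - 83) + l*(-10*a^2 + 72*a + 46) + 32
(3) = -2*n - 20
(4) = -80*y^3 + 962*y^2 - 2331*y + 1377
(5) = 30*w^2 + 60*w + 30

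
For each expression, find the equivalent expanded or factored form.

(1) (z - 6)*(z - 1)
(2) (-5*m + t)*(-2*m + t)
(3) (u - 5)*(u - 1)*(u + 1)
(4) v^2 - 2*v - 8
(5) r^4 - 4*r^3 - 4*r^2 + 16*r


(1) = z^2 - 7*z + 6
(2) = 10*m^2 - 7*m*t + t^2
(3) = u^3 - 5*u^2 - u + 5
(4) = (v - 4)*(v + 2)
(5) = r*(r - 4)*(r - 2)*(r + 2)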